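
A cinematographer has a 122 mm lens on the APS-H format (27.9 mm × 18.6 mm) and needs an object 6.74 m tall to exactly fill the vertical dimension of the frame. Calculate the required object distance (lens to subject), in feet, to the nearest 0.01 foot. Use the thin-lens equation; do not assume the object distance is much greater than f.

W: 6.74 m = 6740 mm.
Magnification m = h/W = dᵢ/dₒ; combined with 1/f = 1/dₒ + 1/dᵢ this gives dₒ = f·(1 + W/h).
dₒ = 122 mm × (1 + 6740/18.6) = 122 × 363.3656 ≈ 44330.602 mm = 44330.602/304.8 ft = 145.442 ft.

145.44 ft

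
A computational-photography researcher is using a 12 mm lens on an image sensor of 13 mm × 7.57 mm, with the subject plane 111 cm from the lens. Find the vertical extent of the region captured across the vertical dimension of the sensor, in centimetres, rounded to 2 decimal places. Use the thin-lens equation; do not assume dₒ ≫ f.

69.27 cm

dₒ: 111 cm = 1110 mm.
Similar triangles through the lens centre give W/dₒ = h/dᵢ; with 1/f = 1/dₒ + 1/dᵢ this gives W = h·(dₒ − f)/f.
W = 7.57 mm × (1110 − 12) / 12 = 7.57 × 91.5000 ≈ 692.655 mm = 69.2655 cm.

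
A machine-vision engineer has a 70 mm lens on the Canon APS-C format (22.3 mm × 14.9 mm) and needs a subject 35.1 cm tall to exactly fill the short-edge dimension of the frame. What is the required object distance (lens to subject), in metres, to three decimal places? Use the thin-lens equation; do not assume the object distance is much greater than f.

W: 35.1 cm = 351 mm.
Magnification m = h/W = dᵢ/dₒ; combined with 1/f = 1/dₒ + 1/dᵢ this gives dₒ = f·(1 + W/h).
dₒ = 70 mm × (1 + 351/14.9) = 70 × 24.5570 ≈ 1718.993 mm = 1.71899 m.

1.719 m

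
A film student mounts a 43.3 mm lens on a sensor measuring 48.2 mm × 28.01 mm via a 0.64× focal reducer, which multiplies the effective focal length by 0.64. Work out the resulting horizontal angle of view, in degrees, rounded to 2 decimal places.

Effective focal length f = 43.3 × 0.64 = 27.712 mm.
α = 2·arctan(48.2 / (2 × 27.712)) = 2·arctan(0.86966) ≈ 82.0243°.

82.02°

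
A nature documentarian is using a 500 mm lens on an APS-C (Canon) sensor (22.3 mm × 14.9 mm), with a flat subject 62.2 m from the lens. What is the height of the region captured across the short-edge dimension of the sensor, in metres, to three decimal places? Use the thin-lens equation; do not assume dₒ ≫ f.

dₒ: 62.2 m = 62200 mm.
Similar triangles through the lens centre give W/dₒ = h/dᵢ; with 1/f = 1/dₒ + 1/dᵢ this gives W = h·(dₒ − f)/f.
W = 14.9 mm × (62200 − 500) / 500 = 14.9 × 123.4000 ≈ 1838.660 mm = 1.83866 m.

1.839 m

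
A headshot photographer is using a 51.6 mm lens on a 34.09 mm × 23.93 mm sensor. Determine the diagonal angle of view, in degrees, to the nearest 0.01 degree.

Sensor diagonal = √(34.09² + 23.93²) = √1734.7730 ≈ 41.6506 mm.
Angle of view α = 2·arctan(d/2f) with d = 41.6506 mm and f = 51.6 mm.
d/2f = 0.40359; arctan(0.40359) ≈ 21.9786°, so α ≈ 43.9571°.

43.96°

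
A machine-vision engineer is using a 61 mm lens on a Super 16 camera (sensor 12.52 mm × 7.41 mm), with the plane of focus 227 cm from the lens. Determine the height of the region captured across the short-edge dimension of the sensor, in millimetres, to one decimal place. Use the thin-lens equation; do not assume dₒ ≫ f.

268.3 mm

dₒ: 227 cm = 2270 mm.
Similar triangles through the lens centre give W/dₒ = h/dᵢ; with 1/f = 1/dₒ + 1/dᵢ this gives W = h·(dₒ − f)/f.
W = 7.41 mm × (2270 − 61) / 61 = 7.41 × 36.2131 ≈ 268.339 mm.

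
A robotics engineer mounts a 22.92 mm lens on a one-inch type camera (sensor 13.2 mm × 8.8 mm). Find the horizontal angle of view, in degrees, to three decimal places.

32.128°

Angle of view α = 2·arctan(w/2f) with w = 13.2 mm and f = 22.92 mm.
w/2f = 0.28796; arctan(0.28796) ≈ 16.0642°, so α ≈ 32.1284°.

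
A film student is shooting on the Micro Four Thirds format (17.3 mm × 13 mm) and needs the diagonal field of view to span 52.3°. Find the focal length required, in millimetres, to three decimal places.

Sensor diagonal = √(17.3² + 13²) = √468.2900 ≈ 21.6400 mm.
From α = 2·arctan(d/2f) we get f = d / (2·tan(α/2)).
With d = 21.6400 mm and α/2 = 26.15°, tan(α/2) ≈ 0.49098, so f ≈ 21.6400 / 0.98196 ≈ 22.0377 mm.

22.038 mm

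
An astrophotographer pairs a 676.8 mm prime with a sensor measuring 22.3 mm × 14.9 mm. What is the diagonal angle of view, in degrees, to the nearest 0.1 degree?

2.3°

Sensor diagonal = √(22.3² + 14.9²) = √719.3000 ≈ 26.8198 mm.
Angle of view α = 2·arctan(d/2f) with d = 26.8198 mm and f = 676.8 mm.
d/2f = 0.01981; arctan(0.01981) ≈ 1.1351°, so α ≈ 2.2702°.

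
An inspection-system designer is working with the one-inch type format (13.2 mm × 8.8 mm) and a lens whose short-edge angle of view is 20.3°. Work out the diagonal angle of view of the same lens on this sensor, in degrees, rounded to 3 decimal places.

From the short-edge AOV: f = 8.8 / (2·tan(10.15°)) = 8.8 / 0.35806 ≈ 24.5772 mm.
Sensor diagonal = √(13.2² + 8.8²) = √251.6800 ≈ 15.8644 mm.
Diagonal AOV = 2·arctan(15.8644 / (2 × 24.5772)) = 2·arctan(0.32275) ≈ 35.7746°.

35.775°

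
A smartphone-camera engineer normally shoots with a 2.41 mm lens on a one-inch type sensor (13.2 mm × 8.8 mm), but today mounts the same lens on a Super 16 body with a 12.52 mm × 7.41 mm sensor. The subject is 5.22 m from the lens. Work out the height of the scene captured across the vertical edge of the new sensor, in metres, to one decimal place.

The focal length stays 2.41 mm; the relevant sensor dimension is now h = 7.41 mm. Object distance dₒ = 5.22 m = 5220 mm.
Thin-lens field height W = h·(dₒ − f)/f = 7.41 × (5220 − 2.41)/2.41 ≈ 16042.466 mm = 16.0425 m.

16.0 m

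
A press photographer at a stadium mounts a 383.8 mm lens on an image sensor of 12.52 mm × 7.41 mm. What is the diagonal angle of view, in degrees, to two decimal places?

Sensor diagonal = √(12.52² + 7.41²) = √211.6585 ≈ 14.5485 mm.
Angle of view α = 2·arctan(d/2f) with d = 14.5485 mm and f = 383.8 mm.
d/2f = 0.01895; arctan(0.01895) ≈ 1.0858°, so α ≈ 2.1716°.

2.17°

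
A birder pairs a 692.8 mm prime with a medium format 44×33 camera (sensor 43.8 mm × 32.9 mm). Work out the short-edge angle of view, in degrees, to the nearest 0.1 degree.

2.7°

Angle of view α = 2·arctan(h/2f) with h = 32.9 mm and f = 692.8 mm.
h/2f = 0.02374; arctan(0.02374) ≈ 1.3602°, so α ≈ 2.7204°.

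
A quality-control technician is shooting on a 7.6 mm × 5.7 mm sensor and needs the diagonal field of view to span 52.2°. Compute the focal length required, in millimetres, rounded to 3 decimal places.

Sensor diagonal = √(7.6² + 5.7²) = √90.2500 ≈ 9.5000 mm.
From α = 2·arctan(d/2f) we get f = d / (2·tan(α/2)).
With d = 9.5000 mm and α/2 = 26.1°, tan(α/2) ≈ 0.48989, so f ≈ 9.5000 / 0.97979 ≈ 9.6960 mm.

9.696 mm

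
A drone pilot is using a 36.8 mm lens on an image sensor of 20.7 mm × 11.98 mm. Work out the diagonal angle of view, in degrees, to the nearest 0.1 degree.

36.0°

Sensor diagonal = √(20.7² + 11.98²) = √572.0104 ≈ 23.9167 mm.
Angle of view α = 2·arctan(d/2f) with d = 23.9167 mm and f = 36.8 mm.
d/2f = 0.32496; arctan(0.32496) ≈ 18.0019°, so α ≈ 36.0037°.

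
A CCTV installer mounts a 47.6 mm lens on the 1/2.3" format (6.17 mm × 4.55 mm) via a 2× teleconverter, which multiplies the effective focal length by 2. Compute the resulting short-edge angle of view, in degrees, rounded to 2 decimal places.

Effective focal length f = 47.6 × 2 = 95.2 mm.
α = 2·arctan(4.55 / (2 × 95.2)) = 2·arctan(0.02390) ≈ 2.7379°.

2.74°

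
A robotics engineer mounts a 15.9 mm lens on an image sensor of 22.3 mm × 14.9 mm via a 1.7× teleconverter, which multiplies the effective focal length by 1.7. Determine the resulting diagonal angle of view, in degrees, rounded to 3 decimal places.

52.773°

Effective focal length f = 15.9 × 1.7 = 27.03 mm.
Sensor diagonal = √(22.3² + 14.9²) = √719.3000 ≈ 26.8198 mm.
α = 2·arctan(26.820 / (2 × 27.03)) = 2·arctan(0.49611) ≈ 52.7730°.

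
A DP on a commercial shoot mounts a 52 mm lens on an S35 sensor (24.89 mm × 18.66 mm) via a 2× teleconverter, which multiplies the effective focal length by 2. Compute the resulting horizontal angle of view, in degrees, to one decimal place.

Effective focal length f = 52 × 2 = 104 mm.
α = 2·arctan(24.89 / (2 × 104)) = 2·arctan(0.11966) ≈ 13.6475°.

13.6°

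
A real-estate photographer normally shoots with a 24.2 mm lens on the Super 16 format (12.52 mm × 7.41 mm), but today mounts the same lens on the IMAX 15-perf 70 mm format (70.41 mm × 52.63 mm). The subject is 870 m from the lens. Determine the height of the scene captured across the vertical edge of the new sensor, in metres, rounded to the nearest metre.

The focal length stays 24.2 mm; the relevant sensor dimension is now h = 52.63 mm. Object distance dₒ = 870 m = 870000 mm.
Thin-lens field height W = h·(dₒ − f)/f = 52.63 × (870000 − 24.2)/24.2 ≈ 1892017.618 mm = 1892.02 m.

1892 m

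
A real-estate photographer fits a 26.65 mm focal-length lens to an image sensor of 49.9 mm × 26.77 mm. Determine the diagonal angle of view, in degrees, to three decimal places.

Sensor diagonal = √(49.9² + 26.77²) = √3206.6429 ≈ 56.6272 mm.
Angle of view α = 2·arctan(d/2f) with d = 56.6272 mm and f = 26.65 mm.
d/2f = 1.06242; arctan(1.06242) ≈ 46.7337°, so α ≈ 93.4673°.

93.467°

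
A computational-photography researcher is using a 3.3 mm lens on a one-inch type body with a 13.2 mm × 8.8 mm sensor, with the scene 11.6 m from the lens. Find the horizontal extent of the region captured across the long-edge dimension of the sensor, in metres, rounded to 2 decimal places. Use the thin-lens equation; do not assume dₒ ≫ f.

dₒ: 11.6 m = 11600 mm.
Similar triangles through the lens centre give W/dₒ = w/dᵢ; with 1/f = 1/dₒ + 1/dᵢ this gives W = w·(dₒ − f)/f.
W = 13.2 mm × (11600 − 3.3) / 3.3 = 13.2 × 3514.1515 ≈ 46386.800 mm = 46.3868 m.

46.39 m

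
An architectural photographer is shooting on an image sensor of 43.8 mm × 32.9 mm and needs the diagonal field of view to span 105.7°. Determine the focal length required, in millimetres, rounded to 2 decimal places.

Sensor diagonal = √(43.8² + 32.9²) = √3000.8500 ≈ 54.7800 mm.
From α = 2·arctan(d/2f) we get f = d / (2·tan(α/2)).
With d = 54.7800 mm and α/2 = 52.85°, tan(α/2) ≈ 1.31984, so f ≈ 54.7800 / 2.63968 ≈ 20.7525 mm.

20.75 mm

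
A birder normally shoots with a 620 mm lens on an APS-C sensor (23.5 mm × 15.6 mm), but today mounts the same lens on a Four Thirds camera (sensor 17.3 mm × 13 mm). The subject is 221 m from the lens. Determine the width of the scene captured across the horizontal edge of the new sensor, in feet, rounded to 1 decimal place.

20.2 ft

The focal length stays 620 mm; the relevant sensor dimension is now w = 17.3 mm. Object distance dₒ = 221 m = 221000 mm.
Thin-lens field width W = w·(dₒ − f)/f = 17.3 × (221000 − 620)/620 ≈ 6149.313 mm = 6149.313/304.8 ft = 20.1749 ft.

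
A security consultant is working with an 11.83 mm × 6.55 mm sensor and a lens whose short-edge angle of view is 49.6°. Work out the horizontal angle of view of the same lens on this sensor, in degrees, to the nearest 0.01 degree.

From the short-edge AOV: f = 6.55 / (2·tan(24.8°)) = 6.55 / 0.92413 ≈ 7.0877 mm.
Horizontal AOV = 2·arctan(11.83 / (2 × 7.0877)) = 2·arctan(0.83454) ≈ 79.6926°.

79.69°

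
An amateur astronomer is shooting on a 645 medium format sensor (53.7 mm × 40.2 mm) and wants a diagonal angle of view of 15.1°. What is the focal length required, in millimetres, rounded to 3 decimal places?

Sensor diagonal = √(53.7² + 40.2²) = √4499.7300 ≈ 67.0800 mm.
From α = 2·arctan(d/2f) we get f = d / (2·tan(α/2)).
With d = 67.0800 mm and α/2 = 7.55°, tan(α/2) ≈ 0.13254, so f ≈ 67.0800 / 0.26508 ≈ 253.0550 mm.

253.055 mm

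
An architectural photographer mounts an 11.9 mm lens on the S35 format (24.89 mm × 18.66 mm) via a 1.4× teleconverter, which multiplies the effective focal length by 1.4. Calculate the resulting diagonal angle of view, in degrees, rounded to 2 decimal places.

86.07°

Effective focal length f = 11.9 × 1.4 = 16.66 mm.
Sensor diagonal = √(24.89² + 18.66²) = √967.7077 ≈ 31.1080 mm.
α = 2·arctan(31.108 / (2 × 16.66)) = 2·arctan(0.93361) ≈ 86.0673°.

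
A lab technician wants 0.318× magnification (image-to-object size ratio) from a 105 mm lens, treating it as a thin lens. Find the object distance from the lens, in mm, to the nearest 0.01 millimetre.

With m = dᵢ/dₒ and 1/f = 1/dₒ + 1/dᵢ, substituting dᵢ = m·dₒ gives 1/f = (1 + 1/m)/dₒ, hence dₒ = f·(1 + 1/m).
dₒ = 105 × (1 + 1/0.318) = 105 × 4.14465 ≈ 435.189 mm.

435.19 mm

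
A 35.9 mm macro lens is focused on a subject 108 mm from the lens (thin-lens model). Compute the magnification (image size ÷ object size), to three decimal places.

Thin lens: 1/f = 1/dₒ + 1/dᵢ → 1/dᵢ = 1/35.9 − 1/108 = 0.0185959 mm⁻¹, so dᵢ ≈ 53.7753 mm.
Magnification m = dᵢ/dₒ = 53.7753/108 ≈ 0.49792.

0.498×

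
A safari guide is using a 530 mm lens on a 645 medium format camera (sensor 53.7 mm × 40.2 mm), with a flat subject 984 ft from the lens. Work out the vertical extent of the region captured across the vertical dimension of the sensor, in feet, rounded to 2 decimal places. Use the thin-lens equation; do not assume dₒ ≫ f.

dₒ: 984 ft × 304.8 mm/ft = 299923.19 mm.
Similar triangles through the lens centre give W/dₒ = h/dᵢ; with 1/f = 1/dₒ + 1/dᵢ this gives W = h·(dₒ − f)/f.
W = 40.2 mm × (299923 − 530) / 530 = 40.2 × 564.8928 ≈ 22708.691 mm = 22708.691/304.8 ft = 74.5036 ft.

74.50 ft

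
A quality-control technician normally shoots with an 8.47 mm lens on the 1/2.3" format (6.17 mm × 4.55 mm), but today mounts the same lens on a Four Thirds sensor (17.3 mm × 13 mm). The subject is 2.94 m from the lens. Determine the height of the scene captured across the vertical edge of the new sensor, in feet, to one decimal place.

The focal length stays 8.47 mm; the relevant sensor dimension is now h = 13 mm. Object distance dₒ = 2.94 m = 2940 mm.
Thin-lens field height W = h·(dₒ − f)/f = 13 × (2940 − 8.47)/8.47 ≈ 4499.397 mm = 4499.397/304.8 ft = 14.7618 ft.

14.8 ft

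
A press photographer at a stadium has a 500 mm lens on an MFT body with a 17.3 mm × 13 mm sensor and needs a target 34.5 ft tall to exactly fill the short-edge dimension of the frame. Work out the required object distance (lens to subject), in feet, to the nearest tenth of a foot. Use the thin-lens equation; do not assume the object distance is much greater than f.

1328.6 ft

W: 34.5 ft × 304.8 mm/ft = 10515.60 mm.
Magnification m = h/W = dᵢ/dₒ; combined with 1/f = 1/dₒ + 1/dᵢ this gives dₒ = f·(1 + W/h).
dₒ = 500 mm × (1 + 10515.6/13) = 500 × 809.8923 ≈ 404946.141 mm = 404946.141/304.8 ft = 1328.56 ft.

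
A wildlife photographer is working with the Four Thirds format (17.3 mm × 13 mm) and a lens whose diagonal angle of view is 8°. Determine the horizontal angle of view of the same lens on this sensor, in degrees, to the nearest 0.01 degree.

6.40°

Sensor diagonal = √(17.3² + 13²) = √468.2900 ≈ 21.6400 mm.
From the diagonal AOV: f = 21.6400 / (2·tan(4°)) = 21.6400 / 0.13985 ≈ 154.7333 mm.
Horizontal AOV = 2·arctan(17.3 / (2 × 154.7333)) = 2·arctan(0.05590) ≈ 6.3993°.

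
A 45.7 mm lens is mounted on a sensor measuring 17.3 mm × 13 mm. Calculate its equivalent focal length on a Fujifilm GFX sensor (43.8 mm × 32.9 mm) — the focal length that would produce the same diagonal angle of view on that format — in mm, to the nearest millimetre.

Sensor diagonal = √(17.3² + 13²) = √468.2900 ≈ 21.6400 mm.
Sensor diagonal = √(43.8² + 32.9²) = √3000.8500 ≈ 54.7800 mm.
Equal angle of view means equal diagonal/f ratio, so f₂ = f₁ · (diagonal₂/diagonal₁) = 45.7 × 54.7800/21.6400.
f₂ = 45.7 × 2.53142 ≈ 115.686 mm.

116 mm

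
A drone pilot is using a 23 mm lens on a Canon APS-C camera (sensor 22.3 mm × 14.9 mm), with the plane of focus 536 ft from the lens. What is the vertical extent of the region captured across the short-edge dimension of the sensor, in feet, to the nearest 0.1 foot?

dₒ: 536 ft × 304.8 mm/ft = 163372.79 mm.
Similar triangles through the lens centre give W/dₒ = h/dᵢ; with 1/f = 1/dₒ + 1/dᵢ this gives W = h·(dₒ − f)/f.
W = 14.9 mm × (163373 − 23) / 23 = 14.9 × 7102.1650 ≈ 105822.258 mm = 105822.258/304.8 ft = 347.186 ft.

347.2 ft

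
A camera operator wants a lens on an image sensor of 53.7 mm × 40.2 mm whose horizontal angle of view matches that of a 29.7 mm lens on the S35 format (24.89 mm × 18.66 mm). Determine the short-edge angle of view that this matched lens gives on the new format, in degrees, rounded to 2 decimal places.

Equal horizontal AOV ⇒ f₂ = f₁ · 53.7/24.89 = 29.7 × 2.15749 ≈ 64.0775 mm.
Short-edge AOV on the new format = 2·arctan(40.2 / (2 × 64.0775)) = 2·arctan(0.31368) ≈ 34.8315°.

34.83°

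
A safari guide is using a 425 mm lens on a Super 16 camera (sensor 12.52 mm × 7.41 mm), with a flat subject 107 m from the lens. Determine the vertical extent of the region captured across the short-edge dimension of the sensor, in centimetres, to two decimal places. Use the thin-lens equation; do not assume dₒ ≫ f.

185.82 cm

dₒ: 107 m = 107000 mm.
Similar triangles through the lens centre give W/dₒ = h/dᵢ; with 1/f = 1/dₒ + 1/dᵢ this gives W = h·(dₒ − f)/f.
W = 7.41 mm × (107000 − 425) / 425 = 7.41 × 250.7647 ≈ 1858.166 mm = 185.817 cm.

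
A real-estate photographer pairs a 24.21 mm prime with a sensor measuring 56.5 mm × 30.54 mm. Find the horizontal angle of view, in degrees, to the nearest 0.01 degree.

Angle of view α = 2·arctan(w/2f) with w = 56.5 mm and f = 24.21 mm.
w/2f = 1.16687; arctan(1.16687) ≈ 49.4037°, so α ≈ 98.8074°.

98.81°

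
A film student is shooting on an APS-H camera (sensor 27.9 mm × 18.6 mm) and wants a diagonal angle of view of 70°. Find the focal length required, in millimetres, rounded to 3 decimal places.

23.944 mm

Sensor diagonal = √(27.9² + 18.6²) = √1124.3700 ≈ 33.5316 mm.
From α = 2·arctan(d/2f) we get f = d / (2·tan(α/2)).
With d = 33.5316 mm and α/2 = 35°, tan(α/2) ≈ 0.70021, so f ≈ 33.5316 / 1.40042 ≈ 23.9441 mm.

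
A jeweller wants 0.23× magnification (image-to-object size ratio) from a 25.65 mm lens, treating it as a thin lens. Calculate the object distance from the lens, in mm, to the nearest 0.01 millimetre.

137.17 mm

With m = dᵢ/dₒ and 1/f = 1/dₒ + 1/dᵢ, substituting dᵢ = m·dₒ gives 1/f = (1 + 1/m)/dₒ, hence dₒ = f·(1 + 1/m).
dₒ = 25.65 × (1 + 1/0.23) = 25.65 × 5.34783 ≈ 137.172 mm.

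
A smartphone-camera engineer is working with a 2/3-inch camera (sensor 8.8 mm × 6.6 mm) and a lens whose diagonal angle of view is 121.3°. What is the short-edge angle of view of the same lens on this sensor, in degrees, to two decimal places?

Sensor diagonal = √(8.8² + 6.6²) = √121.0000 ≈ 11.0000 mm.
From the diagonal AOV: f = 11.0000 / (2·tan(60.65°)) = 11.0000 / 3.55668 ≈ 3.0928 mm.
Short-edge AOV = 2·arctan(6.6 / (2 × 3.0928)) = 2·arctan(1.06700) ≈ 93.7133°.

93.71°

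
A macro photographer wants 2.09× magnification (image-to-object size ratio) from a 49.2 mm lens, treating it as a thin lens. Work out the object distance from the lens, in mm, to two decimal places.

72.74 mm

With m = dᵢ/dₒ and 1/f = 1/dₒ + 1/dᵢ, substituting dᵢ = m·dₒ gives 1/f = (1 + 1/m)/dₒ, hence dₒ = f·(1 + 1/m).
dₒ = 49.2 × (1 + 1/2.09) = 49.2 × 1.47847 ≈ 72.741 mm.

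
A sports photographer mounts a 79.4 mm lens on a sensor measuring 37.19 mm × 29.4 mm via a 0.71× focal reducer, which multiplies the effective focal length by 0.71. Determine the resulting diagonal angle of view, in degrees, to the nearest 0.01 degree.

45.61°

Effective focal length f = 79.4 × 0.71 = 56.374 mm.
Sensor diagonal = √(37.19² + 29.4²) = √2247.4561 ≈ 47.4073 mm.
α = 2·arctan(47.407 / (2 × 56.374)) = 2·arctan(0.42047) ≈ 45.6108°.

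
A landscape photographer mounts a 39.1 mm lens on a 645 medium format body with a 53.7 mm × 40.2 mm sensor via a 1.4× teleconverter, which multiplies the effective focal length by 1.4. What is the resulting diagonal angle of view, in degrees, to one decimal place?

Effective focal length f = 39.1 × 1.4 = 54.74 mm.
Sensor diagonal = √(53.7² + 40.2²) = √4499.7300 ≈ 67.0800 mm.
α = 2·arctan(67.080 / (2 × 54.74)) = 2·arctan(0.61271) ≈ 62.9928°.

63.0°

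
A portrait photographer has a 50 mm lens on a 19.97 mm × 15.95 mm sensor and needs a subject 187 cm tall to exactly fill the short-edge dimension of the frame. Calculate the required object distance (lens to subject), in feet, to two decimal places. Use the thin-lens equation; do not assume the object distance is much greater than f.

19.40 ft

W: 187 cm = 1870 mm.
Magnification m = h/W = dᵢ/dₒ; combined with 1/f = 1/dₒ + 1/dᵢ this gives dₒ = f·(1 + W/h).
dₒ = 50 mm × (1 + 1870/15.95) = 50 × 118.2414 ≈ 5912.069 mm = 5912.069/304.8 ft = 19.3966 ft.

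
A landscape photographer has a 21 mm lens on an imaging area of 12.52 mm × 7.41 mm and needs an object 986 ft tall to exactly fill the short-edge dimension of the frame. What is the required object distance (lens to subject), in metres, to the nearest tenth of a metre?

W: 986 ft × 304.8 mm/ft = 300532.79 mm.
Magnification m = h/W = dᵢ/dₒ; combined with 1/f = 1/dₒ + 1/dᵢ this gives dₒ = f·(1 + W/h).
dₒ = 21 mm × (1 + 300533/7.41) = 21 × 40558.7315 ≈ 851733.361 mm = 851.733 m.

851.7 m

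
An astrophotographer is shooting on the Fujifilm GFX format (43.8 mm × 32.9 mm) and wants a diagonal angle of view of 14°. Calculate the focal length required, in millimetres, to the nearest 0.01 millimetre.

Sensor diagonal = √(43.8² + 32.9²) = √3000.8500 ≈ 54.7800 mm.
From α = 2·arctan(d/2f) we get f = d / (2·tan(α/2)).
With d = 54.7800 mm and α/2 = 7°, tan(α/2) ≈ 0.12278, so f ≈ 54.7800 / 0.24557 ≈ 223.0737 mm.

223.07 mm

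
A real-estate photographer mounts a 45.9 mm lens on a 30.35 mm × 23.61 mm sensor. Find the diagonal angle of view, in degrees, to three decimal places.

Sensor diagonal = √(30.35² + 23.61²) = √1478.5546 ≈ 38.4520 mm.
Angle of view α = 2·arctan(d/2f) with d = 38.4520 mm and f = 45.9 mm.
d/2f = 0.41887; arctan(0.41887) ≈ 22.7272°, so α ≈ 45.4544°.

45.454°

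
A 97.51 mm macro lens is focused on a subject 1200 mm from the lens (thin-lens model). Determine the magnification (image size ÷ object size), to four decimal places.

Thin lens: 1/f = 1/dₒ + 1/dᵢ → 1/dᵢ = 1/97.51 − 1/1200 = 0.0094220 mm⁻¹, so dᵢ ≈ 106.1343 mm.
Magnification m = dᵢ/dₒ = 106.1343/1200 ≈ 0.08845.

0.0884×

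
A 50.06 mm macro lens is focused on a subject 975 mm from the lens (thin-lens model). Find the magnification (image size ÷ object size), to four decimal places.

0.0541×

Thin lens: 1/f = 1/dₒ + 1/dᵢ → 1/dᵢ = 1/50.06 − 1/975 = 0.0189504 mm⁻¹, so dᵢ ≈ 52.7694 mm.
Magnification m = dᵢ/dₒ = 52.7694/975 ≈ 0.05412.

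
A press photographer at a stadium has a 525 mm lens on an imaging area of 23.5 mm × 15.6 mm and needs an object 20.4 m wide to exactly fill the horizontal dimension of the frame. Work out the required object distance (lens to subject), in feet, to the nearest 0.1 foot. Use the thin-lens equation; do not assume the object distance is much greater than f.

1496.9 ft

W: 20.4 m = 20400 mm.
Magnification m = w/W = dᵢ/dₒ; combined with 1/f = 1/dₒ + 1/dᵢ this gives dₒ = f·(1 + W/w).
dₒ = 525 mm × (1 + 20400/23.5) = 525 × 869.0851 ≈ 456269.681 mm = 456269.681/304.8 ft = 1496.95 ft.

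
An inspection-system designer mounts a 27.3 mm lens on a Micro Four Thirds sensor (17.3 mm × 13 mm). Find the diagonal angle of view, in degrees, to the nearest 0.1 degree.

Sensor diagonal = √(17.3² + 13²) = √468.2900 ≈ 21.6400 mm.
Angle of view α = 2·arctan(d/2f) with d = 21.6400 mm and f = 27.3 mm.
d/2f = 0.39634; arctan(0.39634) ≈ 21.6203°, so α ≈ 43.2405°.

43.2°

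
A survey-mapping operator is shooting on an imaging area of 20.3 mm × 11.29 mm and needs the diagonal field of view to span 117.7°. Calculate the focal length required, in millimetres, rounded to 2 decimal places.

Sensor diagonal = √(20.3² + 11.29²) = √539.5541 ≈ 23.2283 mm.
From α = 2·arctan(d/2f) we get f = d / (2·tan(α/2)).
With d = 23.2283 mm and α/2 = 58.85°, tan(α/2) ≈ 1.65445, so f ≈ 23.2283 / 3.30891 ≈ 7.0199 mm.

7.02 mm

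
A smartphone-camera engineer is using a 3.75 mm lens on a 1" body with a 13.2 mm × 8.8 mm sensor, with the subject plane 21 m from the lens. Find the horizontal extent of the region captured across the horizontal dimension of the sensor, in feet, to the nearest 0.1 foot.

242.5 ft

dₒ: 21 m = 21000 mm.
Similar triangles through the lens centre give W/dₒ = w/dᵢ; with 1/f = 1/dₒ + 1/dᵢ this gives W = w·(dₒ − f)/f.
W = 13.2 mm × (21000 − 3.75) / 3.75 = 13.2 × 5599.0000 ≈ 73906.800 mm = 73906.800/304.8 ft = 242.476 ft.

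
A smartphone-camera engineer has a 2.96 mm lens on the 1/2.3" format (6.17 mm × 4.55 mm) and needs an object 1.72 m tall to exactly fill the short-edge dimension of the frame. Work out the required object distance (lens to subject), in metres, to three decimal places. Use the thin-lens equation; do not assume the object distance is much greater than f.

W: 1.72 m = 1720 mm.
Magnification m = h/W = dᵢ/dₒ; combined with 1/f = 1/dₒ + 1/dᵢ this gives dₒ = f·(1 + W/h).
dₒ = 2.96 mm × (1 + 1720/4.55) = 2.96 × 379.0220 ≈ 1121.905 mm = 1.12191 m.

1.122 m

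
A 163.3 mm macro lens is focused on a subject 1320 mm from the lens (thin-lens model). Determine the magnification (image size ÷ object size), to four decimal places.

0.1412×

Thin lens: 1/f = 1/dₒ + 1/dᵢ → 1/dᵢ = 1/163.3 − 1/1320 = 0.0053661 mm⁻¹, so dᵢ ≈ 186.3543 mm.
Magnification m = dᵢ/dₒ = 186.3543/1320 ≈ 0.14118.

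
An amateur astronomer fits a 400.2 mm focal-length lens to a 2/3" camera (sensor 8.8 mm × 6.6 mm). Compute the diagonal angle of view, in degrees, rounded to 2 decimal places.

1.57°

Sensor diagonal = √(8.8² + 6.6²) = √121.0000 ≈ 11.0000 mm.
Angle of view α = 2·arctan(d/2f) with d = 11.0000 mm and f = 400.2 mm.
d/2f = 0.01374; arctan(0.01374) ≈ 0.7874°, so α ≈ 1.5747°.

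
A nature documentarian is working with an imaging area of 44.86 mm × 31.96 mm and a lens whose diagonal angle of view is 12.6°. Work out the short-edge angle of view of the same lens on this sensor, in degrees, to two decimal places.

7.33°

Sensor diagonal = √(44.86² + 31.96²) = √3033.8612 ≈ 55.0805 mm.
From the diagonal AOV: f = 55.0805 / (2·tan(6.3°)) = 55.0805 / 0.22080 ≈ 249.4565 mm.
Short-edge AOV = 2·arctan(31.96 / (2 × 249.4565)) = 2·arctan(0.06406) ≈ 7.3306°.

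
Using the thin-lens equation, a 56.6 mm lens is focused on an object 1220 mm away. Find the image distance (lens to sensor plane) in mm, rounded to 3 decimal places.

1/dᵢ = 1/f − 1/dₒ = 1/56.6 − 1/1220 = 0.0168482 mm⁻¹.
dᵢ = 1/0.0168482 ≈ 59.3536 mm.

59.354 mm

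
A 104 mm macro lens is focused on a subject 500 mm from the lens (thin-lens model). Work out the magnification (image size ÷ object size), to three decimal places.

Thin lens: 1/f = 1/dₒ + 1/dᵢ → 1/dᵢ = 1/104 − 1/500 = 0.0076154 mm⁻¹, so dᵢ ≈ 131.3131 mm.
Magnification m = dᵢ/dₒ = 131.3131/500 ≈ 0.26263.

0.263×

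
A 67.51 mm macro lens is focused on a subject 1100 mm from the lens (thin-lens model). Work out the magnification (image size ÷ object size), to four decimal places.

Thin lens: 1/f = 1/dₒ + 1/dᵢ → 1/dᵢ = 1/67.51 − 1/1100 = 0.0139035 mm⁻¹, so dᵢ ≈ 71.9242 mm.
Magnification m = dᵢ/dₒ = 71.9242/1100 ≈ 0.06539.

0.0654×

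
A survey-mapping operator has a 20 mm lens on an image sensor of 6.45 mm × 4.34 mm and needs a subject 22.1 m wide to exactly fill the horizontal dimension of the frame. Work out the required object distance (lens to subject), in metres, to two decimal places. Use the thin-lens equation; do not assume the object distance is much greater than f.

W: 22.1 m = 22100 mm.
Magnification m = w/W = dᵢ/dₒ; combined with 1/f = 1/dₒ + 1/dᵢ this gives dₒ = f·(1 + W/w).
dₒ = 20 mm × (1 + 22100/6.45) = 20 × 3427.3566 ≈ 68547.132 mm = 68.5471 m.

68.55 m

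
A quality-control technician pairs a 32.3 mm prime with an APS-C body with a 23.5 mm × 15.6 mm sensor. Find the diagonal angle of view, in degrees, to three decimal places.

47.175°

Sensor diagonal = √(23.5² + 15.6²) = √795.6100 ≈ 28.2066 mm.
Angle of view α = 2·arctan(d/2f) with d = 28.2066 mm and f = 32.3 mm.
d/2f = 0.43663; arctan(0.43663) ≈ 23.5877°, so α ≈ 47.1754°.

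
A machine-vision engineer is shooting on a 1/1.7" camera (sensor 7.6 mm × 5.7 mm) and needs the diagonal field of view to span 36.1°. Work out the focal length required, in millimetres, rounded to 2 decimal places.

14.58 mm

Sensor diagonal = √(7.6² + 5.7²) = √90.2500 ≈ 9.5000 mm.
From α = 2·arctan(d/2f) we get f = d / (2·tan(α/2)).
With d = 9.5000 mm and α/2 = 18.05°, tan(α/2) ≈ 0.32588, so f ≈ 9.5000 / 0.65177 ≈ 14.5757 mm.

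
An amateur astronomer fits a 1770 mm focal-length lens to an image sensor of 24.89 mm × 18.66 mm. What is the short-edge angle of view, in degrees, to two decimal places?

Angle of view α = 2·arctan(h/2f) with h = 18.66 mm and f = 1770 mm.
h/2f = 0.00527; arctan(0.00527) ≈ 0.3020°, so α ≈ 0.6040°.

0.60°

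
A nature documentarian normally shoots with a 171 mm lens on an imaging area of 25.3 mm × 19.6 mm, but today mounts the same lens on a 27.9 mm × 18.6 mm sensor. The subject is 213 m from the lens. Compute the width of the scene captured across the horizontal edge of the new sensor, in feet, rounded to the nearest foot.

The focal length stays 171 mm; the relevant sensor dimension is now w = 27.9 mm. Object distance dₒ = 213 m = 213000 mm.
Thin-lens field width W = w·(dₒ − f)/f = 27.9 × (213000 − 171)/171 ≈ 34724.732 mm = 34724.732/304.8 ft = 113.926 ft.

114 ft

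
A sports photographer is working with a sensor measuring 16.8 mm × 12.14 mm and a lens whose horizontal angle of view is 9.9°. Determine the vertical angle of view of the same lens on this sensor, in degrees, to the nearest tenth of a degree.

From the horizontal AOV: f = 16.8 / (2·tan(4.95°)) = 16.8 / 0.17322 ≈ 96.9872 mm.
Vertical AOV = 2·arctan(12.14 / (2 × 96.9872)) = 2·arctan(0.06259) ≈ 7.1624°.

7.2°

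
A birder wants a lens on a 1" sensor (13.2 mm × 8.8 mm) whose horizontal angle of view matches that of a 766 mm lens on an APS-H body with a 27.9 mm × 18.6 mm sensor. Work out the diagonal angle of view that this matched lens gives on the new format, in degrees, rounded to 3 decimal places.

2.508°

Equal horizontal AOV ⇒ f₂ = f₁ · 13.2/27.9 = 766 × 0.47312 ≈ 362.4086 mm.
Sensor diagonal = √(13.2² + 8.8²) = √251.6800 ≈ 15.8644 mm.
Diagonal AOV on the new format = 2·arctan(15.8644 / (2 × 362.4086)) = 2·arctan(0.02189) ≈ 2.5077°.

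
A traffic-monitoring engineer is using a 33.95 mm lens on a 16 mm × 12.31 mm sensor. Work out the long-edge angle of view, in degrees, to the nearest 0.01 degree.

Angle of view α = 2·arctan(w/2f) with w = 16 mm and f = 33.95 mm.
w/2f = 0.23564; arctan(0.23564) ≈ 13.2593°, so α ≈ 26.5187°.

26.52°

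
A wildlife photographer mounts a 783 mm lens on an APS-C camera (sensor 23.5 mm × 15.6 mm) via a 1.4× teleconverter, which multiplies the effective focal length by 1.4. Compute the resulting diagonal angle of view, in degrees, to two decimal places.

1.47°

Effective focal length f = 783 × 1.4 = 1096.2 mm.
Sensor diagonal = √(23.5² + 15.6²) = √795.6100 ≈ 28.2066 mm.
α = 2·arctan(28.207 / (2 × 1096.2)) = 2·arctan(0.01287) ≈ 1.4742°.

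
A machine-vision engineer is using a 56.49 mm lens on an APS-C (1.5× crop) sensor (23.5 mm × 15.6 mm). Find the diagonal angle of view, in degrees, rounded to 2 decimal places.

28.04°

Sensor diagonal = √(23.5² + 15.6²) = √795.6100 ≈ 28.2066 mm.
Angle of view α = 2·arctan(d/2f) with d = 28.2066 mm and f = 56.49 mm.
d/2f = 0.24966; arctan(0.24966) ≈ 14.0179°, so α ≈ 28.0358°.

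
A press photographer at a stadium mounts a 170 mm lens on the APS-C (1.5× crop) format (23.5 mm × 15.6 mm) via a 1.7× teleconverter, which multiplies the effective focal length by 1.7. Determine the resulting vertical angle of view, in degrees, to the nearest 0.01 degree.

Effective focal length f = 170 × 1.7 = 289 mm.
α = 2·arctan(15.6 / (2 × 289)) = 2·arctan(0.02699) ≈ 3.0920°.

3.09°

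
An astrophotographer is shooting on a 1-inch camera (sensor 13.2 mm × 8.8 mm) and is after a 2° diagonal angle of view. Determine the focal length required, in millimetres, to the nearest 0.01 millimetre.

Sensor diagonal = √(13.2² + 8.8²) = √251.6800 ≈ 15.8644 mm.
From α = 2·arctan(d/2f) we get f = d / (2·tan(α/2)).
With d = 15.8644 mm and α/2 = 1°, tan(α/2) ≈ 0.01746, so f ≈ 15.8644 / 0.03491 ≈ 454.4362 mm.

454.44 mm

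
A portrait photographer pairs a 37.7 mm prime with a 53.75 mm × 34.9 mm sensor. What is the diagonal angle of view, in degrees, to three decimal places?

80.726°

Sensor diagonal = √(53.75² + 34.9²) = √4107.0725 ≈ 64.0864 mm.
Angle of view α = 2·arctan(d/2f) with d = 64.0864 mm and f = 37.7 mm.
d/2f = 0.84995; arctan(0.84995) ≈ 40.3630°, so α ≈ 80.7259°.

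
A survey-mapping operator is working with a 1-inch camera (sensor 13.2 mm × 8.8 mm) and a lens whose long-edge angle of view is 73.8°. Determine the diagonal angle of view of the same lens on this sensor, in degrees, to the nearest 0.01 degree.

From the long-edge AOV: f = 13.2 / (2·tan(36.9°)) = 13.2 / 1.50164 ≈ 8.7904 mm.
Sensor diagonal = √(13.2² + 8.8²) = √251.6800 ≈ 15.8644 mm.
Diagonal AOV = 2·arctan(15.8644 / (2 × 8.7904)) = 2·arctan(0.90237) ≈ 84.1246°.

84.12°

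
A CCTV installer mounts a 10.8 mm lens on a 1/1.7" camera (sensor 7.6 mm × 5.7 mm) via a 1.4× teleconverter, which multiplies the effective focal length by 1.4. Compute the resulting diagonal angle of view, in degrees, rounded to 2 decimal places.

34.88°

Effective focal length f = 10.8 × 1.4 = 15.12 mm.
Sensor diagonal = √(7.6² + 5.7²) = √90.2500 ≈ 9.5000 mm.
α = 2·arctan(9.500 / (2 × 15.12)) = 2·arctan(0.31415) ≈ 34.8806°.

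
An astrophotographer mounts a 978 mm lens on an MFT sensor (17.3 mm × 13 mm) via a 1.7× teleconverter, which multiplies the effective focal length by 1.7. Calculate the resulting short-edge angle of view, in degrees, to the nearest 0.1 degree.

0.4°

Effective focal length f = 978 × 1.7 = 1662.6 mm.
α = 2·arctan(13 / (2 × 1662.6)) = 2·arctan(0.00391) ≈ 0.4480°.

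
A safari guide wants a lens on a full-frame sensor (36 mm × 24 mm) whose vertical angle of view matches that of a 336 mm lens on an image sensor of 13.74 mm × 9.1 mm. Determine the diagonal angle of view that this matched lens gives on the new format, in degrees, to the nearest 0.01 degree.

2.80°

Equal vertical AOV ⇒ f₂ = f₁ · 24/9.1 = 336 × 2.63736 ≈ 886.1538 mm.
Sensor diagonal = √(36² + 24²) = √1872.0000 ≈ 43.2666 mm.
Diagonal AOV on the new format = 2·arctan(43.2666 / (2 × 886.1538)) = 2·arctan(0.02441) ≈ 2.7969°.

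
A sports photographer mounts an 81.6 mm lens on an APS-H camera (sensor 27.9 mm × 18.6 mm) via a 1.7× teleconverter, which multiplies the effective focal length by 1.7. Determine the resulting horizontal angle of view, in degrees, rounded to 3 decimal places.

Effective focal length f = 81.6 × 1.7 = 138.72 mm.
α = 2·arctan(27.9 / (2 × 138.72)) = 2·arctan(0.10056) ≈ 11.4850°.

11.485°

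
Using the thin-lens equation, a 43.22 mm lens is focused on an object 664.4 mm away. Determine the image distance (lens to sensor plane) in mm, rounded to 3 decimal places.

46.227 mm

1/dᵢ = 1/f − 1/dₒ = 1/43.22 − 1/664.4 = 0.0216323 mm⁻¹.
dᵢ = 1/0.0216323 ≈ 46.2271 mm.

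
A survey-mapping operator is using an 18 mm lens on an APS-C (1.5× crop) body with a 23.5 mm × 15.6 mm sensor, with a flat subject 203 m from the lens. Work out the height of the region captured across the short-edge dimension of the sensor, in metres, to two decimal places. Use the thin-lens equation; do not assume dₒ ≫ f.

dₒ: 203 m = 203000 mm.
Similar triangles through the lens centre give W/dₒ = h/dᵢ; with 1/f = 1/dₒ + 1/dᵢ this gives W = h·(dₒ − f)/f.
W = 15.6 mm × (203000 − 18) / 18 = 15.6 × 11276.7778 ≈ 175917.733 mm = 175.918 m.

175.92 m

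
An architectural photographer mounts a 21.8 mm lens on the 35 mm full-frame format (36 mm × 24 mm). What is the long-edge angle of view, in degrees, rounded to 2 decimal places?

79.09°

Angle of view α = 2·arctan(w/2f) with w = 36 mm and f = 21.8 mm.
w/2f = 0.82569; arctan(0.82569) ≈ 39.5461°, so α ≈ 79.0922°.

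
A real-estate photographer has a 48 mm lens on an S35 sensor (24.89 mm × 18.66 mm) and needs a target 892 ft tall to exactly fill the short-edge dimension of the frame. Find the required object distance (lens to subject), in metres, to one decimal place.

699.4 m

W: 892 ft × 304.8 mm/ft = 271881.59 mm.
Magnification m = h/W = dᵢ/dₒ; combined with 1/f = 1/dₒ + 1/dᵢ this gives dₒ = f·(1 + W/h).
dₒ = 48 mm × (1 + 271882/18.66) = 48 × 14571.2889 ≈ 699421.868 mm = 699.422 m.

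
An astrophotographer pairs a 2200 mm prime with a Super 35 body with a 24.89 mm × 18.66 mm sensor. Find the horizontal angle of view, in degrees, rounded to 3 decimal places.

0.648°

Angle of view α = 2·arctan(w/2f) with w = 24.89 mm and f = 2200 mm.
w/2f = 0.00566; arctan(0.00566) ≈ 0.3241°, so α ≈ 0.6482°.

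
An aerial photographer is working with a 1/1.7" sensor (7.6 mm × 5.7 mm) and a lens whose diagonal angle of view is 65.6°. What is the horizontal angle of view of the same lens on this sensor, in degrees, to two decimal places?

54.55°

Sensor diagonal = √(7.6² + 5.7²) = √90.2500 ≈ 9.5000 mm.
From the diagonal AOV: f = 9.5000 / (2·tan(32.8°)) = 9.5000 / 1.28891 ≈ 7.3706 mm.
Horizontal AOV = 2·arctan(7.6 / (2 × 7.3706)) = 2·arctan(0.51556) ≈ 54.5481°.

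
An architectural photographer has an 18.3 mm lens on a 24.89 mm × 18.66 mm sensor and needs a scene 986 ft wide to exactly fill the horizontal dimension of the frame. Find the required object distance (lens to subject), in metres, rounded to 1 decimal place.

W: 986 ft × 304.8 mm/ft = 300532.79 mm.
Magnification m = w/W = dᵢ/dₒ; combined with 1/f = 1/dₒ + 1/dᵢ this gives dₒ = f·(1 + W/w).
dₒ = 18.3 mm × (1 + 300533/24.89) = 18.3 × 12075.4391 ≈ 220980.536 mm = 220.981 m.

221.0 m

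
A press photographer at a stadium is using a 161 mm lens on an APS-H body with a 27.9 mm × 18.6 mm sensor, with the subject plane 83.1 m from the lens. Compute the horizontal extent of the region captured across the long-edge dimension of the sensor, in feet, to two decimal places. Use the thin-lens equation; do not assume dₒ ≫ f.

47.15 ft

dₒ: 83.1 m = 83100 mm.
Similar triangles through the lens centre give W/dₒ = w/dᵢ; with 1/f = 1/dₒ + 1/dᵢ this gives W = w·(dₒ − f)/f.
W = 27.9 mm × (83100 − 161) / 161 = 27.9 × 515.1491 ≈ 14372.659 mm = 14372.659/304.8 ft = 47.1544 ft.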